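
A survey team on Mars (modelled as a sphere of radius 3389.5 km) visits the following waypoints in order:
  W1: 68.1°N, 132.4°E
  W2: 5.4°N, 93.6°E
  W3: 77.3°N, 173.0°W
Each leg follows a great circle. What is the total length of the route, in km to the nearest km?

9072 km

Leg W1→W2: central angle 1.1846 rad, distance 4015.0 km.
Leg W2→W3: central angle 1.4919 rad, distance 5056.8 km.
Total: 4015.0 + 5056.8 ≈ 9072 km.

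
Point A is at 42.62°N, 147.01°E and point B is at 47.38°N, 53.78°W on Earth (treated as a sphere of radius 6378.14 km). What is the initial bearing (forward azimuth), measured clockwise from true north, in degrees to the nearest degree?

14°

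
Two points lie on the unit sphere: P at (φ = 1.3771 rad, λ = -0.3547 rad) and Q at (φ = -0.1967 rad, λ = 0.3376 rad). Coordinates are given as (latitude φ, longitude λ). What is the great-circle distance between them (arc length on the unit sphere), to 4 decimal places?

1.6173

With latitudes φ₁ = 78.902°, φ₂ = -11.270° and longitude difference Δλ = 39.666°:
Haversine: a = sin²(Δφ/2) + cos φ₁ cos φ₂ sin²(Δλ/2) = 0.5015 + (0.1925)(0.9807)(0.1151) = 0.52323.
Central angle c = 2·arcsin(√a) = 1.61728 rad.
On the unit sphere the arc length equals the central angle: 1.6173.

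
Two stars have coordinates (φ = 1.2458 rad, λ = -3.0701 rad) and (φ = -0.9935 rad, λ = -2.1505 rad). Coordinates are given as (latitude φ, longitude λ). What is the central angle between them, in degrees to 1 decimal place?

133.5°

Let φ₁ = 1.2458 rad, φ₂ = -0.9935 rad, and Δλ = 0.9196 rad.
cos c = sin φ₁ sin φ₂ + cos φ₁ cos φ₂ cos Δλ = (0.9477)(-0.8379) + (0.3193)(0.5458)(0.6061) = -0.68845,
so c = arccos(-0.68845) = 2.33014 rad.
So the angular separation is 133.5°.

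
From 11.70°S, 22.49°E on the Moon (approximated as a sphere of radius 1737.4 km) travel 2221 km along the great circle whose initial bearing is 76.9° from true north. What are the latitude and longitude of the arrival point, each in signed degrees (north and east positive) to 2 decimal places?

8.86°, 93.21°

Angular distance δ = d/R = 2221/1737.4 = 1.27835 rad; initial bearing θ = 1.3422 rad.
sin φ₂ = sin φ₁ cos δ + cos φ₁ sin δ cos θ = (-0.2028)(0.2883) + (0.9792)(0.9575)(0.2267) = 0.1541, so φ₂ = 8.86°.
Δλ = atan2(sin θ sin δ cos φ₁, cos δ − sin φ₁ sin φ₂) = atan2(0.9132, 0.3195) = 70.715°.
λ₂ = 22.490° + 70.715° = 93.21°.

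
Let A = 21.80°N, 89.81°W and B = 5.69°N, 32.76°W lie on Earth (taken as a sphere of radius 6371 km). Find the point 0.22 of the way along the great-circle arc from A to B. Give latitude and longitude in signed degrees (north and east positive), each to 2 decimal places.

The central angle between A and B is δ = 1.0011 rad.
With f = 0.22, the slerp weights are sin((1−f)δ)/sin δ = 0.8359 and sin(fδ)/sin δ = 0.2594.
Weighted sum of the unit vectors: (0.8359)·(0.0031,-0.9285,0.3714) + (0.2594)·(0.8368,-0.5385,0.0991) = (0.2197, -0.9158, 0.3362).
Converting back: φ = atan2(z, √(x²+y²)) = 19.64°, λ = atan2(y, x) = -76.51°.

19.64°, -76.51°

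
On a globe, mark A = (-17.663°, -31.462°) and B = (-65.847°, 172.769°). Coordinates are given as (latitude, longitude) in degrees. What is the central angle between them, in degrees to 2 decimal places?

94.51°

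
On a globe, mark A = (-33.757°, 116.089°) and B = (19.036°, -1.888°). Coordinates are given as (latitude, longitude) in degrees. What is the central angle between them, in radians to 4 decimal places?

2.1531 rad

Let φ₁ = -0.5892 rad, φ₂ = 0.3322 rad, and Δλ = -2.0591 rad.
Haversine: a = sin²(Δφ/2) + cos φ₁ cos φ₂ sin²(Δλ/2) = 0.1977 + (0.8314)(0.9453)(0.7346) = 0.77497.
Central angle c = 2·arcsin(√a) = 2.15308 rad.
So the angular separation is 2.1531 rad.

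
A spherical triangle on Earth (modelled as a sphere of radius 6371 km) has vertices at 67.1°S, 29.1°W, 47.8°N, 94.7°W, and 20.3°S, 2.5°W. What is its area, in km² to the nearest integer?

53901024 km²

Side lengths (central angles): a = 1.8558, b = 0.8686, c = 2.1827 rad; semiperimeter s = 2.4536.
By l'Huilier's theorem, tan(E/4) = √[tan(s/2) tan((s−a)/2) tan((s−b)/2) tan((s−c)/2)], giving spherical excess E = 1.3280 rad.
Area = E·R² = 1.3280 × (6371)² ≈ 53901024 km².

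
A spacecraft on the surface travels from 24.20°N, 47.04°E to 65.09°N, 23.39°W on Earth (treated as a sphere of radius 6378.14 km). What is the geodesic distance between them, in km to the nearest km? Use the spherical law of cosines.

6676 km

Let φ₁ = 0.4224 rad, φ₂ = 1.1360 rad, and Δλ = -1.2292 rad.
cos c = sin φ₁ sin φ₂ + cos φ₁ cos φ₂ cos Δλ = (0.4099)(0.9070) + (0.9121)(0.4212)(0.3350) = 0.50047,
so c = arccos(0.50047) = 1.04665 rad.
Distance = R·c = 6378.14 × 1.0467 ≈ 6676 km.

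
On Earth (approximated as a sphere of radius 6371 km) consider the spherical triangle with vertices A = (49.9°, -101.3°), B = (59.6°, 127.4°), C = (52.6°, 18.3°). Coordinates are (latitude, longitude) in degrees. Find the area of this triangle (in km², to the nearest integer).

22957070 km²

Side lengths (central angles): a = 0.9464, b = 1.1435, c = 1.1100 rad; semiperimeter s = 1.6000.
By l'Huilier's theorem, tan(E/4) = √[tan(s/2) tan((s−a)/2) tan((s−b)/2) tan((s−c)/2)], giving spherical excess E = 0.5656 rad.
Area = E·R² = 0.5656 × (6371)² ≈ 22957070 km².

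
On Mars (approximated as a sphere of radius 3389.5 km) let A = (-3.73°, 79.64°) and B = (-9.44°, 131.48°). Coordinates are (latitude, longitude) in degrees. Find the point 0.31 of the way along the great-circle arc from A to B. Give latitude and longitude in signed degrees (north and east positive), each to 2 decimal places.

-6.09°, 95.57°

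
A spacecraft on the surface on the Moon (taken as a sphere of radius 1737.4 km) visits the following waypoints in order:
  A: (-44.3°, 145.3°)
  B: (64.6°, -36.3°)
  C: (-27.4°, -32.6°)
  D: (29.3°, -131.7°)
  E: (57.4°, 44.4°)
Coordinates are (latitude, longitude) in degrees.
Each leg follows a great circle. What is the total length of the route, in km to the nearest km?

Leg A→B: central angle 2.7869 rad, distance 4842.0 km.
Leg B→C: central angle 1.6065 rad, distance 2791.1 km.
Leg C→D: central angle 1.9259 rad, distance 3346.0 km.
Leg D→E: central angle 1.6273 rad, distance 2827.3 km.
Total: 4842.0 + 2791.1 + 3346.0 + 2827.3 ≈ 13806 km.

13806 km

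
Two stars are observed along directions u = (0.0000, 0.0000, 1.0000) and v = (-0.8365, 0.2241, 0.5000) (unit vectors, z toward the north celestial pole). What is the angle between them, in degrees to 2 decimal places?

60.00°

u·v = 0.5000; |u| = 1.0000, |v| = 1.0000.
cos θ = (u·v)/(|u||v|) = 0.5000, so θ = 60.00°.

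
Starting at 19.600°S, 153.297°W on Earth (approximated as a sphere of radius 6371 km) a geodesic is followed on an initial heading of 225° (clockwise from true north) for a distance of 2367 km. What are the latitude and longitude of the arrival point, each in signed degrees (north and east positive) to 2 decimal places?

-33.67°, -171.26°

Angular distance δ = d/R = 2367/6371 = 0.37153 rad; initial bearing θ = 3.9270 rad.
sin φ₂ = sin φ₁ cos δ + cos φ₁ sin δ cos θ = (-0.3355)(0.9318) + (0.9421)(0.3630)(-0.7071) = -0.5544, so φ₂ = -33.67°.
Δλ = atan2(sin θ sin δ cos φ₁, cos δ − sin φ₁ sin φ₂) = atan2(-0.2418, 0.7458) = -17.966°.
λ₂ = -153.297° − 17.966° = -171.26°.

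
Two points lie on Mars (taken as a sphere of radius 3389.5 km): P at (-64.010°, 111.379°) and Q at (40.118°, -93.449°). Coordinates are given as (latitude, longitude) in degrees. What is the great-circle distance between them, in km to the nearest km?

With latitudes φ₁ = -64.010°, φ₂ = 40.118° and longitude difference Δλ = 155.172°:
Haversine: a = sin²(Δφ/2) + cos φ₁ cos φ₂ sin²(Δλ/2) = 0.6220 + (0.4382)(0.7647)(0.9538) = 0.94167.
Central angle c = 2·arcsin(√a) = 2.65373 rad.
Distance = R·c = 3389.5 × 2.6537 ≈ 8995 km.

8995 km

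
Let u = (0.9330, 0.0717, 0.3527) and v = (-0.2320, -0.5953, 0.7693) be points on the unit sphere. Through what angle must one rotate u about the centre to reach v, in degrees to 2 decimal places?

89.30°

u·v = 0.0122; |u| = 1.0000, |v| = 1.0000.
cos θ = (u·v)/(|u||v|) = 0.0122, so θ = 89.30°.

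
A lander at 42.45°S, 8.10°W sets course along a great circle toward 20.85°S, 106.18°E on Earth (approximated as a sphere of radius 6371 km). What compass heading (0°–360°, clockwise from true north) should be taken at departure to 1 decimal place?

Δλ = 114.280° = 1.9946 rad.
y = sin Δλ · cos φ₂ = (0.9115)(0.9345) = 0.8519
x = cos φ₁ sin φ₂ − sin φ₁ cos φ₂ cos Δλ = (0.7379)(-0.3559) − (-0.6749)(0.9345)(-0.4112) = -0.5220
θ = atan2(y, x) = 121.50°, so the bearing is 121.5°.

121.5°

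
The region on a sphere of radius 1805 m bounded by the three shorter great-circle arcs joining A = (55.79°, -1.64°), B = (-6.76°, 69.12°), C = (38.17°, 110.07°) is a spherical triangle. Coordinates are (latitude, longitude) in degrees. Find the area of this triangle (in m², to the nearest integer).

Side lengths (central angles): a = 1.0276, b = 1.2158, c = 1.4841 rad; semiperimeter s = 1.8637.
By l'Huilier's theorem, tan(E/4) = √[tan(s/2) tan((s−a)/2) tan((s−b)/2) tan((s−c)/2)], giving spherical excess E = 0.7758 rad.
Area = E·R² = 0.7758 × (1805)² ≈ 2527651 m².

2527651 m²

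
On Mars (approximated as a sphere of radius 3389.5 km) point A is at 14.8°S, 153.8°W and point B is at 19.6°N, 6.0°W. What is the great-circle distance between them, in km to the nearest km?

Let φ₁ = -0.2583 rad, φ₂ = 0.3421 rad, and Δλ = 2.5796 rad.
cos c = sin φ₁ sin φ₂ + cos φ₁ cos φ₂ cos Δλ = (-0.2554)(0.3355) + (0.9668)(0.9421)(-0.8462) = -0.85641,
so c = arccos(-0.85641) = 2.59906 rad.
Distance = R·c = 3389.5 × 2.5991 ≈ 8810 km.

8810 km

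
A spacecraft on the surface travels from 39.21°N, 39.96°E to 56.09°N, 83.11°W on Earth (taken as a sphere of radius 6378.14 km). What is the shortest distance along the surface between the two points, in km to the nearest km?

Let φ₁ = 0.6843 rad, φ₂ = 0.9790 rad, and Δλ = -2.1480 rad.
cos c = sin φ₁ sin φ₂ + cos φ₁ cos φ₂ cos Δλ = (0.6322)(0.8299) + (0.7748)(0.5579)(-0.5457) = 0.28877,
so c = arccos(0.28877) = 1.27786 rad.
Distance = R·c = 6378.14 × 1.2779 ≈ 8150 km.

8150 km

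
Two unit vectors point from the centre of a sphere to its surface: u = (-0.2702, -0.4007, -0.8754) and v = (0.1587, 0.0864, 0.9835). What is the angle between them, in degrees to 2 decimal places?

159.81°

u·v = -0.9385; |u| = 0.9999, |v| = 1.0000.
cos θ = (u·v)/(|u||v|) = -0.9385, so θ = 159.81°.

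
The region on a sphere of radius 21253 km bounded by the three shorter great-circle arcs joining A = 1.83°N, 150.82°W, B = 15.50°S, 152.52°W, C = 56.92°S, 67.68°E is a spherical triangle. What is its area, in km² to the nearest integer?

Side lengths (central angles): a = 1.7496, b = 2.0417, c = 0.3039 rad; semiperimeter s = 2.0476.
By l'Huilier's theorem, tan(E/4) = √[tan(s/2) tan((s−a)/2) tan((s−b)/2) tan((s−c)/2)], giving spherical excess E = 0.1173 rad.
Area = E·R² = 0.1173 × (21253)² ≈ 52976314 km².

52976314 km²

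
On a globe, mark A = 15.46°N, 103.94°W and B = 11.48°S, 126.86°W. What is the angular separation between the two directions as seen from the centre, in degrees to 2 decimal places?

35.22°

In radians: φ₁ = 0.2698, φ₂ = -0.2004, Δλ = -22.920° = -0.4000 rad.
cos c = sin φ₁ sin φ₂ + cos φ₁ cos φ₂ cos Δλ = (0.2666)(-0.1990) + (0.9638)(0.9800)(0.9210) = 0.81691,
so c = arccos(0.81691) = 0.61476 rad.
So the angular separation is 35.22°.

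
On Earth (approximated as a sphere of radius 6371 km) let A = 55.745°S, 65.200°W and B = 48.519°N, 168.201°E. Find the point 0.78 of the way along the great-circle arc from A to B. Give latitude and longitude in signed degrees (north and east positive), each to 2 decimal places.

25.97°, -161.89°

The central angle between A and B is δ = 2.5709 rad.
With f = 0.78, the slerp weights are sin((1−f)δ)/sin δ = 0.9920 and sin(fδ)/sin δ = 1.6790.
Weighted sum of the unit vectors: (0.9920)·(0.2361,-0.5110,-0.8265) + (1.6790)·(-0.6484,0.1354,0.7492) = (-0.8544, -0.2795, 0.4380).
Converting back: φ = atan2(z, √(x²+y²)) = 25.97°, λ = atan2(y, x) = -161.89°.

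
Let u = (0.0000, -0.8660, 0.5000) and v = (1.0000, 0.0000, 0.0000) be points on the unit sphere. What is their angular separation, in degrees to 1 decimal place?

u·v = 0.0000; |u| = 1.0000, |v| = 1.0000.
cos θ = (u·v)/(|u||v|) = 0.0000, so θ = 90.0°.

90.0°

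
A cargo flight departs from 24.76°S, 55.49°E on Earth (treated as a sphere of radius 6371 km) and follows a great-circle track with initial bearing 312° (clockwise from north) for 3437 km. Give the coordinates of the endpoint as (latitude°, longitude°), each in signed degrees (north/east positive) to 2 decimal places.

Angular distance δ = d/R = 3437/6371 = 0.53948 rad; initial bearing θ = 5.4454 rad.
sin φ₂ = sin φ₁ cos δ + cos φ₁ sin δ cos θ = (-0.4188)(0.8580) + (0.9081)(0.5137)(0.6691) = -0.0472, so φ₂ = -2.71°.
Δλ = atan2(sin θ sin δ cos φ₁, cos δ − sin φ₁ sin φ₂) = atan2(-0.3466, 0.8382) = -22.468°.
λ₂ = 55.490° − 22.468° = 33.02°.

-2.71°, 33.02°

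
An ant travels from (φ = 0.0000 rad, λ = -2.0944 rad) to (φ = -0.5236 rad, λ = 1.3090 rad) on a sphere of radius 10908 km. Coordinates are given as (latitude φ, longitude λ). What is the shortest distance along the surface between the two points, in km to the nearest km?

27943 km

In radians: φ₁ = 0.0000, φ₂ = -0.5236, Δλ = -165.000° = -2.8798 rad.
cos c = sin φ₁ sin φ₂ + cos φ₁ cos φ₂ cos Δλ = (0.0000)(-0.5000) + (1.0000)(0.8660)(-0.9659) = -0.83651,
so c = arccos(-0.83651) = 2.56169 rad.
Distance = R·c = 10908 × 2.5617 ≈ 27943 km.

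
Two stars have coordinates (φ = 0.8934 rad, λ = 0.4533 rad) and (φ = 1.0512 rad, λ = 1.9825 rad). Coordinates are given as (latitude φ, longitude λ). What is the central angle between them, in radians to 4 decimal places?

With latitudes φ₁ = 51.188°, φ₂ = 60.229° and longitude difference Δλ = 87.617°:
Haversine: a = sin²(Δφ/2) + cos φ₁ cos φ₂ sin²(Δλ/2) = 0.0062 + (0.6268)(0.4965)(0.4792) = 0.15535.
Central angle c = 2·arcsin(√a) = 0.81026 rad.
So the angular separation is 0.8103 rad.

0.8103 rad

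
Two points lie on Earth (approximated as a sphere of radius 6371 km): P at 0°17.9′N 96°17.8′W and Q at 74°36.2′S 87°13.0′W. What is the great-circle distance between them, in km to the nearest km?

Let φ₁ = 0.0052 rad, φ₂ = -1.3021 rad, and Δλ = 0.1585 rad.
Haversine: a = sin²(Δφ/2) + cos φ₁ cos φ₂ sin²(Δλ/2) = 0.3698 + (1.0000)(0.2655)(0.0063) = 0.37143.
Central angle c = 2·arcsin(√a) = 1.31073 rad.
Distance = R·c = 6371 × 1.3107 ≈ 8351 km.

8351 km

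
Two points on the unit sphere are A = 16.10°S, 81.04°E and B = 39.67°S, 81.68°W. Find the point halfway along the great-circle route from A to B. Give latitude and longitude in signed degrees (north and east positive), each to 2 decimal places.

-70.66°, 35.68°

Central angle δ = 2.1284 rad. Interpolating on the sphere with fraction f = 0.5:
P = [sin((1−f)δ)·A + sin(fδ)·B] / sin δ = 1.0305·A + 1.0305·B in Cartesian coordinates,
giving P = (0.2690, 0.1931, -0.9436), i.e. latitude -70.66°, longitude 35.68°.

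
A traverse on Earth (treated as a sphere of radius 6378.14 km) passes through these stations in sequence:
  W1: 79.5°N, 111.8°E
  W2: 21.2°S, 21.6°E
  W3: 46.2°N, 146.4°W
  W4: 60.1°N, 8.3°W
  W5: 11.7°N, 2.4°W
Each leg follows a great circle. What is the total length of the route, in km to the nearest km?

42409 km

Leg W1→W2: central angle 1.9350 rad, distance 12341.4 km.
Leg W2→W3: central angle 2.6730 rad, distance 17048.8 km.
Leg W3→W4: central angle 1.1930 rad, distance 7609.0 km.
Leg W4→W5: central angle 0.8482 rad, distance 5409.9 km.
Total: 12341.4 + 17048.8 + 7609.0 + 5409.9 ≈ 42409 km.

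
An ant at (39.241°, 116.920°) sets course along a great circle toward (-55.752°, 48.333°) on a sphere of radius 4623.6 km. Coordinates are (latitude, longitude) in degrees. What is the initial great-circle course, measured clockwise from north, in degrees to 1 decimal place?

Δλ = -68.587° = -1.1971 rad.
y = sin Δλ · cos φ₂ = (-0.9310)(0.5628) = -0.5239
x = cos φ₁ sin φ₂ − sin φ₁ cos φ₂ cos Δλ = (0.7745)(-0.8266) − (0.6326)(0.5628)(0.3651) = -0.7702
θ = atan2(y, x) = -145.77°; adding 360° gives 214.2°.

214.2°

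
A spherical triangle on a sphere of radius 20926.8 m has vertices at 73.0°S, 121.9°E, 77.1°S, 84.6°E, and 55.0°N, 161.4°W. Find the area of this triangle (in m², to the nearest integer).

33353319 m²

Side lengths (central angles): a = 2.5878, b = 2.4110, c = 0.1786 rad; semiperimeter s = 2.5887.
By l'Huilier's theorem, tan(E/4) = √[tan(s/2) tan((s−a)/2) tan((s−b)/2) tan((s−c)/2)], giving spherical excess E = 0.0762 rad.
Area = E·R² = 0.0762 × (20926.8)² ≈ 33353319 m².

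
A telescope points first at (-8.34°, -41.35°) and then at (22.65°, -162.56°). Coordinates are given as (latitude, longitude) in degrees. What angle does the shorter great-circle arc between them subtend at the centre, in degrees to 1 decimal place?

121.9°

Let φ₁ = -0.1456 rad, φ₂ = 0.3953 rad, and Δλ = -2.1155 rad.
cos c = sin φ₁ sin φ₂ + cos φ₁ cos φ₂ cos Δλ = (-0.1450)(0.3851) + (0.9894)(0.9229)(-0.5182) = -0.52901,
so c = arccos(-0.52901) = 2.12823 rad.
So the angular separation is 121.9°.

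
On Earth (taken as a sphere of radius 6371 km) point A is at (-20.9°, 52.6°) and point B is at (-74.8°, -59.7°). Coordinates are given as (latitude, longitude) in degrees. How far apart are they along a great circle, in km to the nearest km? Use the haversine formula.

8389 km

In radians: φ₁ = -0.3648, φ₂ = -1.3055, Δλ = -112.300° = -1.9600 rad.
Haversine: a = sin²(Δφ/2) + cos φ₁ cos φ₂ sin²(Δλ/2) = 0.2054 + (0.9342)(0.2622)(0.6897) = 0.37434.
Central angle c = 2·arcsin(√a) = 1.31676 rad.
Distance = R·c = 6371 × 1.3168 ≈ 8389 km.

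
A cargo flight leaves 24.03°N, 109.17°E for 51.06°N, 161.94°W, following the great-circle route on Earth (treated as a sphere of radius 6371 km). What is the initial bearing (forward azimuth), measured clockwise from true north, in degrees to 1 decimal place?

41.7°

With φ₁ = 0.4194, φ₂ = 0.8912, Δλ = 1.5514 rad, the forward-azimuth formula gives
θ = atan2( sin Δλ cos φ₂ , cos φ₁ sin φ₂ − sin φ₁ cos φ₂ cos Δλ ) = atan2(0.6284, 0.7054) = 41.69°.
So the initial bearing is 41.7°.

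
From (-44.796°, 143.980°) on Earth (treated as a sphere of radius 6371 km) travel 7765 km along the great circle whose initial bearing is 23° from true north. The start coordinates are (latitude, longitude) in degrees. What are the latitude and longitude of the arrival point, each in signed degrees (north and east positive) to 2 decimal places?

21.73°, 167.24°

Angular distance δ = d/R = 7765/6371 = 1.21880 rad; initial bearing θ = 0.4014 rad.
sin φ₂ = sin φ₁ cos δ + cos φ₁ sin δ cos θ = (-0.7046)(0.3448) + (0.7096)(0.9387)(0.9205) = 0.3702, so φ₂ = 21.73°.
Δλ = atan2(sin θ sin δ cos φ₁, cos δ − sin φ₁ sin φ₂) = atan2(0.2603, 0.6056) = 23.256°.
λ₂ = 143.980° + 23.256° = 167.24°.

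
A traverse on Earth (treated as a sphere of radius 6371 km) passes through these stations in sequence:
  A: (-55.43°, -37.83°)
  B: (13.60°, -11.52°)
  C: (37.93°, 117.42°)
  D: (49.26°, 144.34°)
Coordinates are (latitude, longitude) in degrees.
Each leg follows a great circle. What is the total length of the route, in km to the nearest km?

22748 km

Leg A→B: central angle 1.2653 rad, distance 8061.3 km.
Leg B→C: central angle 1.9148 rad, distance 12199.5 km.
Leg C→D: central angle 0.3905 rad, distance 2487.7 km.
Total: 8061.3 + 12199.5 + 2487.7 ≈ 22748 km.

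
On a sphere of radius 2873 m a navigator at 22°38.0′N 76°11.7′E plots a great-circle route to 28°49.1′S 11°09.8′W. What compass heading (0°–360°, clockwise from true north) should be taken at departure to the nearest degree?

Δλ = -87.358° = -1.5247 rad.
y = sin Δλ · cos φ₂ = (-0.9989)(0.8762) = -0.8752
x = cos φ₁ sin φ₂ − sin φ₁ cos φ₂ cos Δλ = (0.9230)(-0.4820) − (0.3848)(0.8762)(0.0461) = -0.4605
θ = atan2(y, x) = -117.75°; adding 360° gives 242°.

242°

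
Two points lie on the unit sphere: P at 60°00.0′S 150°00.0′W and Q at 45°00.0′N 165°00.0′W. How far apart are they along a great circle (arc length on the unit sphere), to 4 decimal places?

In radians: φ₁ = -1.0472, φ₂ = 0.7854, Δλ = -15.000° = -0.2618 rad.
Haversine: a = sin²(Δφ/2) + cos φ₁ cos φ₂ sin²(Δλ/2) = 0.6294 + (0.5000)(0.7071)(0.0170) = 0.63543.
Central angle c = 2·arcsin(√a) = 1.84509 rad.
On the unit sphere the arc length equals the central angle: 1.8451.

1.8451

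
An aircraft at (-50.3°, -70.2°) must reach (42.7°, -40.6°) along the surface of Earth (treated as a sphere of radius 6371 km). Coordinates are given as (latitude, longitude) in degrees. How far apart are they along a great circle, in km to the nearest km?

10733 km

In radians: φ₁ = -0.8779, φ₂ = 0.7453, Δλ = 29.600° = 0.5166 rad.
cos c = sin φ₁ sin φ₂ + cos φ₁ cos φ₂ cos Δλ = (-0.7694)(0.6782) + (0.6388)(0.7349)(0.8695) = -0.11360,
so c = arccos(-0.11360) = 1.68464 rad.
Distance = R·c = 6371 × 1.6846 ≈ 10733 km.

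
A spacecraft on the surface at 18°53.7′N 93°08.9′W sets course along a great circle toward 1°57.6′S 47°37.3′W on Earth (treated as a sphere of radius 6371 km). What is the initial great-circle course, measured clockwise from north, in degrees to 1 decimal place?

With φ₁ = 0.3298, φ₂ = -0.0342, Δλ = 0.7946 rad, the forward-azimuth formula gives
θ = atan2( sin Δλ cos φ₂ , cos φ₁ sin φ₂ − sin φ₁ cos φ₂ cos Δλ ) = atan2(0.7132, -0.2591) = 109.97°.
So the initial bearing is 110.0°.

110.0°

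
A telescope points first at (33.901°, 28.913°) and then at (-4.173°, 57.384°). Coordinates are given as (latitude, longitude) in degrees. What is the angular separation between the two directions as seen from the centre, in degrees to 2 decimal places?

46.60°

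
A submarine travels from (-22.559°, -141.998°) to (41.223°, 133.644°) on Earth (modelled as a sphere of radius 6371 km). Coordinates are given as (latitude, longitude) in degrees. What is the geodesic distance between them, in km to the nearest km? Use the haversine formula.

11190 km

In radians: φ₁ = -0.3937, φ₂ = 0.7195, Δλ = -84.358° = -1.4723 rad.
Haversine: a = sin²(Δφ/2) + cos φ₁ cos φ₂ sin²(Δλ/2) = 0.2791 + (0.9235)(0.7522)(0.4508) = 0.59226.
Central angle c = 2·arcsin(√a) = 1.75638 rad.
Distance = R·c = 6371 × 1.7564 ≈ 11190 km.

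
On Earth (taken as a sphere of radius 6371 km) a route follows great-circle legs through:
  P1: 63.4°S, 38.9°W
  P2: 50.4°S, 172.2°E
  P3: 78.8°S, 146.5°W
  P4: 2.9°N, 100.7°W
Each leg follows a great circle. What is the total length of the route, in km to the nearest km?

20082 km

Leg P1→P2: central angle 1.1101 rad, distance 7072.5 km.
Leg P2→P3: central angle 0.5570 rad, distance 3548.6 km.
Leg P3→P4: central angle 1.4851 rad, distance 9461.4 km.
Total: 7072.5 + 3548.6 + 9461.4 ≈ 20082 km.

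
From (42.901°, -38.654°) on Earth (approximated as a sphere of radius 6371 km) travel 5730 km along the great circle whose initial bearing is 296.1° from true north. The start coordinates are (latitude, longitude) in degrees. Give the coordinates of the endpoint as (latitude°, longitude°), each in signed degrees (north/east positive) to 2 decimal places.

Angular distance δ = d/R = 5730/6371 = 0.89939 rad; initial bearing θ = 5.1679 rad.
sin φ₂ = sin φ₁ cos δ + cos φ₁ sin δ cos θ = (0.6807)(0.6221) + (0.7325)(0.7829)(0.4399) = 0.6758, so φ₂ = 42.52°.
Δλ = atan2(sin θ sin δ cos φ₁, cos δ − sin φ₁ sin φ₂) = atan2(-0.5150, 0.1621) = -72.535°.
λ₂ = -38.654° − 72.535° = -111.19°.

42.52°, -111.19°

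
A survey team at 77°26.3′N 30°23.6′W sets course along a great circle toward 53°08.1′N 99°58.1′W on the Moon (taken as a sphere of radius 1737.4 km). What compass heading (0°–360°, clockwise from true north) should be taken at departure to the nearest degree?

267°

With φ₁ = 1.3516, φ₂ = 0.9274, Δλ = -1.2143 rad, the forward-azimuth formula gives
θ = atan2( sin Δλ cos φ₂ , cos φ₁ sin φ₂ − sin φ₁ cos φ₂ cos Δλ ) = atan2(-0.5622, -0.0303) = -93.09°.
Adding 360° brings this into [0°, 360°): 267°.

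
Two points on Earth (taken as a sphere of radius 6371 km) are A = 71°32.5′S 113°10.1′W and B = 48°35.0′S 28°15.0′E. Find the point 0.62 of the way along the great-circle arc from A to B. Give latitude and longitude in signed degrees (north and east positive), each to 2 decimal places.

-69.04°, 14.21°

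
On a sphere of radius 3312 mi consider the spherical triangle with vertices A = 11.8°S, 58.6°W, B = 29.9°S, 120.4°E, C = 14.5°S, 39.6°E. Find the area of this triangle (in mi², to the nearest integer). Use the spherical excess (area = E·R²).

21410208 mi²

Side lengths (central angles): a = 1.3088, b = 1.6549, c = 2.4136 rad; semiperimeter s = 2.6886.
By l'Huilier's theorem, tan(E/4) = √[tan(s/2) tan((s−a)/2) tan((s−b)/2) tan((s−c)/2)], giving spherical excess E = 1.9518 rad.
Area = E·R² = 1.9518 × (3312)² ≈ 21410208 mi².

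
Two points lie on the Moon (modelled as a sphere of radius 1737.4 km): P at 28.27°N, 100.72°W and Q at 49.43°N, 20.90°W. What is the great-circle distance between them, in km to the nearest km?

In radians: φ₁ = 0.4934, φ₂ = 0.8627, Δλ = 79.820° = 1.3931 rad.
Haversine: a = sin²(Δφ/2) + cos φ₁ cos φ₂ sin²(Δλ/2) = 0.0337 + (0.8807)(0.6504)(0.4116) = 0.26949.
Central angle c = 2·arcsin(√a) = 1.09166 rad.
Distance = R·c = 1737.4 × 1.0917 ≈ 1897 km.

1897 km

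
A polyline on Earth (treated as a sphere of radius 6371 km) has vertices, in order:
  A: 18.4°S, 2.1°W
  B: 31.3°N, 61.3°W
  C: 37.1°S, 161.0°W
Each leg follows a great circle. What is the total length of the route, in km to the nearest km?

Leg A→B: central angle 1.3169 rad, distance 8390.0 km.
Leg B→C: central angle 2.0133 rad, distance 12826.7 km.
Total: 8390.0 + 12826.7 ≈ 21217 km.

21217 km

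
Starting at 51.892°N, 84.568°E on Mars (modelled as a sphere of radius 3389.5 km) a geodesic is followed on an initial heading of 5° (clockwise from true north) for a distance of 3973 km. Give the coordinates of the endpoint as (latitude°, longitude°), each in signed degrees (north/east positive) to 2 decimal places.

60.69°, -104.88°

Angular distance δ = d/R = 3973/3389.5 = 1.17215 rad; initial bearing θ = 0.0873 rad.
sin φ₂ = sin φ₁ cos δ + cos φ₁ sin δ cos θ = (0.7868)(0.3882) + (0.6171)(0.9216)(0.9962) = 0.8720, so φ₂ = 60.69°.
Δλ = atan2(sin θ sin δ cos φ₁, cos δ − sin φ₁ sin φ₂) = atan2(0.0496, -0.2980) = 170.555°.
λ₂ = 84.568° + 170.555° = 255.12° → -104.88° after wrapping to (−180°, 180°].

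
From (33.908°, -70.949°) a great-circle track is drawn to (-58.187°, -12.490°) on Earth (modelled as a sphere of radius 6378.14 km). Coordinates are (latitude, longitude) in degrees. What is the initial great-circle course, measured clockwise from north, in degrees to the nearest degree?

152°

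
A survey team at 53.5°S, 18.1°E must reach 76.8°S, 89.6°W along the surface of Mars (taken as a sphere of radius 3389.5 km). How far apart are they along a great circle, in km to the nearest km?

2494 km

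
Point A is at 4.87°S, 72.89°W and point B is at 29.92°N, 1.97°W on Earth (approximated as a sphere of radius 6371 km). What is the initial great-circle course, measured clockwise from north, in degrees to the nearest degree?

58°

Δλ = 70.920° = 1.2378 rad.
y = sin Δλ · cos φ₂ = (0.9451)(0.8667) = 0.8191
x = cos φ₁ sin φ₂ − sin φ₁ cos φ₂ cos Δλ = (0.9964)(0.4988) − (-0.0849)(0.8667)(0.3269) = 0.5210
θ = atan2(y, x) = 57.54°, so the bearing is 58°.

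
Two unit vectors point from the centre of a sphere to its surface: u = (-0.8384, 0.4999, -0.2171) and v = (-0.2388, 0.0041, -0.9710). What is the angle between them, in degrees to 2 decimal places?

65.60°

u·v = 0.4131; |u| = 1.0000, |v| = 0.9999.
cos θ = (u·v)/(|u||v|) = 0.4131, so θ = 65.60°.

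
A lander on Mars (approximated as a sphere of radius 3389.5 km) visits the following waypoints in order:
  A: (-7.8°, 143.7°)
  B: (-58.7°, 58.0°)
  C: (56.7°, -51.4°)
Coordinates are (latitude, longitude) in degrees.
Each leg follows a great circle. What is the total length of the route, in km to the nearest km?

13316 km

Leg A→B: central angle 1.4156 rad, distance 4798.2 km.
Leg B→C: central angle 2.5131 rad, distance 8518.1 km.
Total: 4798.2 + 8518.1 ≈ 13316 km.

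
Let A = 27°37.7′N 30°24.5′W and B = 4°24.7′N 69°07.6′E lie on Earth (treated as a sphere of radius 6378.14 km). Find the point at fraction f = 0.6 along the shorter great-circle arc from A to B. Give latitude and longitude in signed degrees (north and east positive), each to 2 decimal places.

20.87°, 33.24°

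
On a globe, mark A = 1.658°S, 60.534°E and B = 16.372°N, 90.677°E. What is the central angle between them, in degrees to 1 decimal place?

Let φ₁ = -0.0289 rad, φ₂ = 0.2857 rad, and Δλ = 0.5261 rad.
Haversine: a = sin²(Δφ/2) + cos φ₁ cos φ₂ sin²(Δλ/2) = 0.0246 + (0.9996)(0.9595)(0.0676) = 0.08940.
Central angle c = 2·arcsin(√a) = 0.60727 rad.
So the angular separation is 34.8°.

34.8°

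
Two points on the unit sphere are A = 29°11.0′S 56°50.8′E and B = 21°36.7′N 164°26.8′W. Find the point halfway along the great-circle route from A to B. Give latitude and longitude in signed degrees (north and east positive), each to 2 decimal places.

-10.59°, 130.97°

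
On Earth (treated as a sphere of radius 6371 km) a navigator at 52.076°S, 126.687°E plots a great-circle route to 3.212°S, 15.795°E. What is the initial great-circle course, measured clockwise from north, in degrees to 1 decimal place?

251.3°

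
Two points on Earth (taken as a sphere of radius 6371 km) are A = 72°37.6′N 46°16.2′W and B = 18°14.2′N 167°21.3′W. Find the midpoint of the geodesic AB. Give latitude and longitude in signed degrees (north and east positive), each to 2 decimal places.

Central angle δ = 1.4180 rad. Interpolating on the sphere with fraction f = 0.5:
P = [sin((1−f)δ)·A + sin(fδ)·B] / sin δ = 0.6587·A + 0.6587·B in Cartesian coordinates,
giving P = (-0.4745, -0.2791, 0.8348), i.e. latitude 56.60°, longitude -149.54°.

56.60°, -149.54°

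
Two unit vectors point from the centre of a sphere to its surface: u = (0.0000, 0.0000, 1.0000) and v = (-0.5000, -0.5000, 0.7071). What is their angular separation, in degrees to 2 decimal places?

45.00°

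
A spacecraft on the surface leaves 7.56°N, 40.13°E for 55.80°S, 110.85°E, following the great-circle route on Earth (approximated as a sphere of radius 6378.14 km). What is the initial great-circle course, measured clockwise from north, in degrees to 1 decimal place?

147.9°

With φ₁ = 0.1319, φ₂ = -0.9739, Δλ = 1.2343 rad, the forward-azimuth formula gives
θ = atan2( sin Δλ cos φ₂ , cos φ₁ sin φ₂ − sin φ₁ cos φ₂ cos Δλ ) = atan2(0.5306, -0.8443) = 147.85°.
So the initial bearing is 147.9°.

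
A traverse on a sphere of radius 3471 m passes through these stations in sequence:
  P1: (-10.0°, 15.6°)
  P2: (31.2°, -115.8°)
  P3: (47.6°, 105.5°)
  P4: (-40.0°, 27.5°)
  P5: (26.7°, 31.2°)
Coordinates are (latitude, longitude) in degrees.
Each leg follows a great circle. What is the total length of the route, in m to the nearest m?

Leg P1→P2: central angle 2.2745 rad, distance 7894.7 m.
Leg P2→P3: central angle 1.6216 rad, distance 5628.5 m.
Leg P3→P4: central angle 1.9469 rad, distance 6757.6 m.
Leg P4→P5: central angle 1.1657 rad, distance 4046.1 m.
Total: 7894.7 + 5628.5 + 6757.6 + 4046.1 ≈ 24327 m.

24327 m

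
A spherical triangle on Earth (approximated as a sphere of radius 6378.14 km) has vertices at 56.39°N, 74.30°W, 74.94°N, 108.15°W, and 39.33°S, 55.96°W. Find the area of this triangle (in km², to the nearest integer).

Side lengths (central angles): a = 2.0815, b = 1.6925, c = 0.3933 rad; semiperimeter s = 2.0836.
By l'Huilier's theorem, tan(E/4) = √[tan(s/2) tan((s−a)/2) tan((s−b)/2) tan((s−c)/2)], giving spherical excess E = 0.0805 rad.
Area = E·R² = 0.0805 × (6378.14)² ≈ 3276206 km².

3276206 km²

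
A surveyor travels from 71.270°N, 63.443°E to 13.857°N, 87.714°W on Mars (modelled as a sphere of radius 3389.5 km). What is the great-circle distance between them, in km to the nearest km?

In radians: φ₁ = 1.2439, φ₂ = 0.2419, Δλ = -151.157° = -2.6382 rad.
cos c = sin φ₁ sin φ₂ + cos φ₁ cos φ₂ cos Δλ = (0.9470)(0.2395) + (0.3211)(0.9709)(-0.8759) = -0.04627,
so c = arccos(-0.04627) = 1.61708 rad.
Distance = R·c = 3389.5 × 1.6171 ≈ 5481 km.

5481 km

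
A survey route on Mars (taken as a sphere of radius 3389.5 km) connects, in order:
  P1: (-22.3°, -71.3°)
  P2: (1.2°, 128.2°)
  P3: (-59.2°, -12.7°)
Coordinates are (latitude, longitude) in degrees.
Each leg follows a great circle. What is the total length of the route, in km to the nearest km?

15746 km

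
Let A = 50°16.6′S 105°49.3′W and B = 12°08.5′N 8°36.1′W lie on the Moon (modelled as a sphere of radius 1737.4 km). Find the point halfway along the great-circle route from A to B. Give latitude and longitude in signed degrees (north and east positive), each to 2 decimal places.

The central angle between A and B is δ = 1.8135 rad.
With f = 0.5, the slerp weights are sin((1−f)δ)/sin δ = 0.8113 and sin(fδ)/sin δ = 0.8113.
Weighted sum of the unit vectors: (0.8113)·(-0.1742,-0.6149,-0.7691) + (0.8113)·(0.9666,-0.1462,0.2103) = (0.6428, -0.6174, -0.4533).
Converting back: φ = atan2(z, √(x²+y²)) = -26.96°, λ = atan2(y, x) = -43.85°.

-26.96°, -43.85°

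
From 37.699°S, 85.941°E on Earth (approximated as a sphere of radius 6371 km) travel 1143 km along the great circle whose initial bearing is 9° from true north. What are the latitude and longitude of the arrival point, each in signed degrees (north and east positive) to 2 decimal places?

-27.53°, 87.74°

Angular distance δ = d/R = 1143/6371 = 0.17941 rad; initial bearing θ = 0.1571 rad.
sin φ₂ = sin φ₁ cos δ + cos φ₁ sin δ cos θ = (-0.6115)(0.9839) + (0.7912)(0.1784)(0.9877) = -0.4622, so φ₂ = -27.53°.
Δλ = atan2(sin θ sin δ cos φ₁, cos δ − sin φ₁ sin φ₂) = atan2(0.0221, 0.7013) = 1.804°.
λ₂ = 85.941° + 1.804° = 87.74°.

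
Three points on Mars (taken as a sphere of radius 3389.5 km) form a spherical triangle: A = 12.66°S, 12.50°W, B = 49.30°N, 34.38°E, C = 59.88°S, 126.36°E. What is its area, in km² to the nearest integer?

23865824 km²

Side lengths (central angles): a = 2.3011, b = 1.7509, c = 1.2987 rad; semiperimeter s = 2.6754.
By l'Huilier's theorem, tan(E/4) = √[tan(s/2) tan((s−a)/2) tan((s−b)/2) tan((s−c)/2)], giving spherical excess E = 2.0773 rad.
Area = E·R² = 2.0773 × (3389.5)² ≈ 23865824 km².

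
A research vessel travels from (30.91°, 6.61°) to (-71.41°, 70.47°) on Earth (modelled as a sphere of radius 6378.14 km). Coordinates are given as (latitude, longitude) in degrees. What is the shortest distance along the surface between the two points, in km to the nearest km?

In radians: φ₁ = 0.5395, φ₂ = -1.2463, Δλ = 63.860° = 1.1146 rad.
Haversine: a = sin²(Δφ/2) + cos φ₁ cos φ₂ sin²(Δλ/2) = 0.6067 + (0.8580)(0.3188)(0.2797) = 0.68319.
Central angle c = 2·arcsin(√a) = 1.94592 rad.
Distance = R·c = 6378.14 × 1.9459 ≈ 12411 km.

12411 km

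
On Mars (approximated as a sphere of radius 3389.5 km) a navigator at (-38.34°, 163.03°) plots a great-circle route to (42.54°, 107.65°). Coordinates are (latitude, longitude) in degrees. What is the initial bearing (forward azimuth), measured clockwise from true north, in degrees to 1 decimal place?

With φ₁ = -0.6692, φ₂ = 0.7425, Δλ = -0.9666 rad, the forward-azimuth formula gives
θ = atan2( sin Δλ cos φ₂ , cos φ₁ sin φ₂ − sin φ₁ cos φ₂ cos Δλ ) = atan2(-0.6063, 0.7900) = -37.51°.
Adding 360° brings this into [0°, 360°): 322.5°.

322.5°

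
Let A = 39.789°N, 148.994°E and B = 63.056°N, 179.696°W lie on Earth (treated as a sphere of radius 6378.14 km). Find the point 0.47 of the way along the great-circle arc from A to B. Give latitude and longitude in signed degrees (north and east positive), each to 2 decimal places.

51.68°, 159.65°

The central angle between A and B is δ = 0.5197 rad.
With f = 0.47, the slerp weights are sin((1−f)δ)/sin δ = 0.5476 and sin(fδ)/sin δ = 0.4870.
Weighted sum of the unit vectors: (0.5476)·(-0.6586,0.3958,0.6400) + (0.4870)·(-0.4531,-0.0024,0.8914) = (-0.5813, 0.2156, 0.7846).
Converting back: φ = atan2(z, √(x²+y²)) = 51.68°, λ = atan2(y, x) = 159.65°.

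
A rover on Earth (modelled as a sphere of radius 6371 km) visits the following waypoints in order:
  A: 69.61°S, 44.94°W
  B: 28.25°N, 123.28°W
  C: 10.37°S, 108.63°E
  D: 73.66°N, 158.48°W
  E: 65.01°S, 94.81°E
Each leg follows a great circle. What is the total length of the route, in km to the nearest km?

55172 km

Leg A→B: central angle 1.9624 rad, distance 12502.2 km.
Leg B→C: central angle 2.2392 rad, distance 14266.0 km.
Leg C→D: central angle 1.7586 rad, distance 11203.9 km.
Leg D→E: central angle 2.6997 rad, distance 17199.8 km.
Total: 12502.2 + 14266.0 + 11203.9 + 17199.8 ≈ 55172 km.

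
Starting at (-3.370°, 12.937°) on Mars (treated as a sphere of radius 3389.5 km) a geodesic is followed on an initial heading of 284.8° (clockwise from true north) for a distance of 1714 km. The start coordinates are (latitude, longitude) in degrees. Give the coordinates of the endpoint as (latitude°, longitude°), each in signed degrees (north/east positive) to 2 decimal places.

4.13°, -15.07°

Angular distance δ = d/R = 1714/3389.5 = 0.50568 rad; initial bearing θ = 4.9707 rad.
sin φ₂ = sin φ₁ cos δ + cos φ₁ sin δ cos θ = (-0.0588)(0.8748) + (0.9983)(0.4844)(0.2554) = 0.0721, so φ₂ = 4.13°.
Δλ = atan2(sin θ sin δ cos φ₁, cos δ − sin φ₁ sin φ₂) = atan2(-0.4675, 0.8791) = -28.005°.
λ₂ = 12.937° − 28.005° = -15.07°.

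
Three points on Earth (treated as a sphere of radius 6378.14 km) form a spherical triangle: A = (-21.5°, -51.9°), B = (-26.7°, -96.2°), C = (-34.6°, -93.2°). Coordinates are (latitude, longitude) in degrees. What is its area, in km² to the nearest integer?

Side lengths (central angles): a = 0.1450, b = 0.6706, c = 0.7082 rad; semiperimeter s = 0.7619.
By l'Huilier's theorem, tan(E/4) = √[tan(s/2) tan((s−a)/2) tan((s−b)/2) tan((s−c)/2)], giving spherical excess E = 0.0501 rad.
Area = E·R² = 0.0501 × (6378.14)² ≈ 2036229 km².

2036229 km²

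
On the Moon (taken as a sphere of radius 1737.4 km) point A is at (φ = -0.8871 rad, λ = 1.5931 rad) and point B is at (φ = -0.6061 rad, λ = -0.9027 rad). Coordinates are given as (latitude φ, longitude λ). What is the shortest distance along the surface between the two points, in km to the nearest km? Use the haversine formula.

Let φ₁ = -0.8871 rad, φ₂ = -0.6061 rad, and Δλ = -2.4958 rad.
Haversine: a = sin²(Δφ/2) + cos φ₁ cos φ₂ sin²(Δλ/2) = 0.0196 + (0.6317)(0.8219)(0.8993) = 0.48649.
Central angle c = 2·arcsin(√a) = 1.54377 rad.
Distance = R·c = 1737.4 × 1.5438 ≈ 2682 km.

2682 km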